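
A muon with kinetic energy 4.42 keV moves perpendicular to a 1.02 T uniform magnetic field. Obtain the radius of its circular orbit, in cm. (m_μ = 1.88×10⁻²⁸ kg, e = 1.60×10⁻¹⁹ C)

r ≈ 0.316 cm

Convert the energy: K = 4.42 keV = 7.07×10^-16 J.
v = √(2K/m) = √(2·7.07×10^-16/1.88×10^-28) = 2.74×10^6 m/s.
r = mv/(qB) = (1.88×10^-28)(2.74×10^6) / [(1×1.60×10^-19)(1.02)] = 3.16×10^-3 m.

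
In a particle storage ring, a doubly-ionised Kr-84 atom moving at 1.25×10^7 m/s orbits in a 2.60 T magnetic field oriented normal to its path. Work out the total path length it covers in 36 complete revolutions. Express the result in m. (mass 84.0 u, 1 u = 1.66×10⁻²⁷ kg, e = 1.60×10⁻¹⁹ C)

L ≈ 474 m

r = mv/(qB) = 2.09 m, so one revolution covers 2πr = 13.2 m.
In 36 revolutions: L = 36·2πr = 474 m.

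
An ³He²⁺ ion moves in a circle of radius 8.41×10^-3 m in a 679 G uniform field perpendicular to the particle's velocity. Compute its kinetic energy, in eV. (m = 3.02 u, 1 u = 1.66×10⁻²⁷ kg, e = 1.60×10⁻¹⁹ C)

v = qBr/m = (2×1.60×10^-19)(0.0679)(8.41×10^-3) / (5.01×10^-27) = 3.65×10^4 m/s.
K = ½mv² = 0.5·(5.01×10^-27)·(3.65×10^4)² = 3.33×10^-18 J = 20.8 eV.

K ≈ 20.8 eV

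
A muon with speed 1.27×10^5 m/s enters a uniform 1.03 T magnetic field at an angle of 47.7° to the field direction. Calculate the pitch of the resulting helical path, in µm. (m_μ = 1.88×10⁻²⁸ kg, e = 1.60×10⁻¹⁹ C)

pitch ≈ 613 µm

The velocity component along B is v∥ = v cos47.7° = 8.55×10^4 m/s.
The cyclotron period T = 2πm/(qB) = 7.17×10^-9 s is set by m, q, B alone.
Pitch = v∥·T = (8.55×10^4)(7.17×10^-9) = 6.13×10^-4 m.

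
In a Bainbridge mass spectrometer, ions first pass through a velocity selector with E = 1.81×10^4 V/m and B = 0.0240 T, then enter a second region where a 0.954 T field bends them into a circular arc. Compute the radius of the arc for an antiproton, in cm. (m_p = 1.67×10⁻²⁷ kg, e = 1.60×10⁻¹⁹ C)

The selector passes v = E/B = 1.81×10^4/0.0240 = 7.54×10^5 m/s.
In the deflection region, r = mv/(qB₂) = (1.67×10^-27)(7.54×10^5) / [(1×1.60×10^-19)(0.954)] = 8.25×10^-3 m.

r ≈ 0.825 cm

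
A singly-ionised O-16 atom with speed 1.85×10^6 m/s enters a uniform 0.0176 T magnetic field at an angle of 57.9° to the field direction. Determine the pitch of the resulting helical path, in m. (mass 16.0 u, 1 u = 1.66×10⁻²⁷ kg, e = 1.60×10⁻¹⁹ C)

pitch ≈ 58.3 m

The velocity component along B is v∥ = v cos57.9° = 9.83×10^5 m/s.
The cyclotron period T = 2πm/(qB) = 5.93×10^-5 s is set by m, q, B alone.
Pitch = v∥·T = (9.83×10^5)(5.93×10^-5) = 58.3 m.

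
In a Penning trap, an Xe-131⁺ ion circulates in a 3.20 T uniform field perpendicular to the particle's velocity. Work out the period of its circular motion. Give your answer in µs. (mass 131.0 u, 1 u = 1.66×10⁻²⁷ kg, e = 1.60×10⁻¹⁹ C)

The cyclotron period is independent of speed: T = 2πm/(qB).
T = 2π(2.17×10^-25) / [(1×1.60×10^-19)(3.20)] = 2.67×10^-6 s.

T ≈ 2.67 µs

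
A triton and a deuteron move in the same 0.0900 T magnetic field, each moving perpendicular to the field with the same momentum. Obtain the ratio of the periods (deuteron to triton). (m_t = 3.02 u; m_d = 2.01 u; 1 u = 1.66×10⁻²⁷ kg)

ratio ≈ 0.666

T = 2πm/(qB) is independent of speed, so T₂/T₁ = (m₂/q₂)/(m₁/q₁).
T_{deuteron}/T_{triton} = (3.34×10^-27/1e) / (5.01×10^-27/1e) = 0.666.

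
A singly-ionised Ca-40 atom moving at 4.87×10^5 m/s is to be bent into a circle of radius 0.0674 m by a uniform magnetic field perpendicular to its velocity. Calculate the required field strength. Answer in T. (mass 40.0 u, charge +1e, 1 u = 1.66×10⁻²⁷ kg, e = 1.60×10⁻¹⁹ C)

qvB = mv²/r gives B = mv/(qr).
B = (6.64×10^-26)(4.87×10^5) / [(1×1.60×10^-19)(0.0674)] = 3.00 T.

B ≈ 3.00 T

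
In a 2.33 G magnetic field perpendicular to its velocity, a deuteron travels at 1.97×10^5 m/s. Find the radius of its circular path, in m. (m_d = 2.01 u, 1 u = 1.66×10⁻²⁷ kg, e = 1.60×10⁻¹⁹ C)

The magnetic force provides the centripetal force: qvB = mv²/r, so r = mv/(qB).
r = (3.34×10^-27 kg)(1.97×10^5 m/s) / [(1×1.60×10^-19 C)(2.33×10^-4 T)] = 17.6 m.

r ≈ 17.6 m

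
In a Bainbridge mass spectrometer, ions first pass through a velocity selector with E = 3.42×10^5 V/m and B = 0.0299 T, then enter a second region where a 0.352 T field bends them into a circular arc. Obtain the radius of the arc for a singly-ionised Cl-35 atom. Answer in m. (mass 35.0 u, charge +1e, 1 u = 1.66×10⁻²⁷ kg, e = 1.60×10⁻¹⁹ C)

r ≈ 11.8 m

The selector passes v = E/B = 3.42×10^5/0.0299 = 1.14×10^7 m/s.
In the deflection region, r = mv/(qB₂) = (5.81×10^-26)(1.14×10^7) / [(1×1.60×10^-19)(0.352)] = 11.8 m.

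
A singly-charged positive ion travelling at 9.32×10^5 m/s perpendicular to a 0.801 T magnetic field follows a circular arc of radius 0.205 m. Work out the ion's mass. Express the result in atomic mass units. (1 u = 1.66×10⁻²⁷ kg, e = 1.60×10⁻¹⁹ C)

qvB = mv²/r ⇒ m = qBr/v.
m = (1×1.60×10^-19)(0.801)(0.205) / (9.32×10^5) = 2.82×10^-26 kg = 17.0 u.

m ≈ 17.0 u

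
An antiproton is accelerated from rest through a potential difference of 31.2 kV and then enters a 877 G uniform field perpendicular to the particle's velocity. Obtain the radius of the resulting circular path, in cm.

The kinetic energy gained is K = qV = (1×1.60×10^-19)(3.12×10^4) = 4.99×10^-15 J.
v = √(2K/m) = 2.45×10^6 m/s.
r = mv/(qB) = (1.67×10^-27)(2.45×10^6) / [(1×1.60×10^-19)(0.0877)] = 0.291 m.

r ≈ 29.1 cm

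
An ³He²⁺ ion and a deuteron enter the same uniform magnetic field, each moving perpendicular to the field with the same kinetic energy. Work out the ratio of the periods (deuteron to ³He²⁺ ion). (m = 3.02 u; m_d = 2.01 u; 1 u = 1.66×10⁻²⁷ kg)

ratio ≈ 1.33

T = 2πm/(qB) is independent of speed, so T₂/T₁ = (m₂/q₂)/(m₁/q₁).
T_{deuteron}/T_{³He²⁺ ion} = (3.34×10^-27/1e) / (5.01×10^-27/2e) = 1.33.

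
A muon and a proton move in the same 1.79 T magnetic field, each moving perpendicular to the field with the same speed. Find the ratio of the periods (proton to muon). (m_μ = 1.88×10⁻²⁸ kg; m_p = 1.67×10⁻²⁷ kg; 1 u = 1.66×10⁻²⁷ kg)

ratio ≈ 8.88

T = 2πm/(qB) is independent of speed, so T₂/T₁ = (m₂/q₂)/(m₁/q₁).
T_{proton}/T_{muon} = (1.67×10^-27/1e) / (1.88×10^-28/1e) = 8.88.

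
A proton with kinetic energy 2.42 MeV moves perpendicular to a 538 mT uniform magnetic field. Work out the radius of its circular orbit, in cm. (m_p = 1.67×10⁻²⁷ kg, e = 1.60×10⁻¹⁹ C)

r ≈ 41.8 cm

Convert the energy: K = 2.42 MeV = 3.87×10^-13 J.
v = √(2K/m) = √(2·3.87×10^-13/1.67×10^-27) = 2.15×10^7 m/s.
r = mv/(qB) = (1.67×10^-27)(2.15×10^7) / [(1×1.60×10^-19)(0.538)] = 0.418 m.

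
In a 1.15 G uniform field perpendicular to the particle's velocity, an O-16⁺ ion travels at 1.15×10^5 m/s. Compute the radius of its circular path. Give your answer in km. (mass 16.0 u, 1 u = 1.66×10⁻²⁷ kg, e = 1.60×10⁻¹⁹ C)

r ≈ 0.166 km

The magnetic force provides the centripetal force: qvB = mv²/r, so r = mv/(qB).
r = (2.66×10^-26 kg)(1.15×10^5 m/s) / [(1×1.60×10^-19 C)(1.15×10^-4 T)] = 166 m.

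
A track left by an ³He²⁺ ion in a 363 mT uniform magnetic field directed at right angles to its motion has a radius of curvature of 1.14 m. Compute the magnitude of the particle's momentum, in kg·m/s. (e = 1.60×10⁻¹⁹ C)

Since qvB = mv²/r, the momentum p = mv = qBr.
p = (2×1.60×10^-19)(0.363)(1.14) = 1.32×10^-19 kg·m/s.

p ≈ 1.32×10^-19 kg·m/s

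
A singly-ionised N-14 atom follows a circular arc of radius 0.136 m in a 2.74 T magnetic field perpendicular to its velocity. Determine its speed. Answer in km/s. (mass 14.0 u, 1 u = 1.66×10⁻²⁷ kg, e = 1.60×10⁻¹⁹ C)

v ≈ 2570 km/s

From qvB = mv²/r, v = qBr/m.
v = (1×1.60×10^-19)(2.74)(0.136) / (2.32×10^-26) = 2.57×10^6 m/s.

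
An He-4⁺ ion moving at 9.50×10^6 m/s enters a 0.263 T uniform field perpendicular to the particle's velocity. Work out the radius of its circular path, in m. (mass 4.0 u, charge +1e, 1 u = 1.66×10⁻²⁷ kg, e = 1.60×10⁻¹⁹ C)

The magnetic force provides the centripetal force: qvB = mv²/r, so r = mv/(qB).
r = (6.64×10^-27 kg)(9.50×10^6 m/s) / [(1×1.60×10^-19 C)(0.263 T)] = 1.50 m.

r ≈ 1.50 m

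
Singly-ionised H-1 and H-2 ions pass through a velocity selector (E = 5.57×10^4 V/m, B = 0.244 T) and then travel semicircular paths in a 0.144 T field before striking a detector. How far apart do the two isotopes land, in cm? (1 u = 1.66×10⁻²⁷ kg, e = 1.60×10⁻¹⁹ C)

Δd ≈ 3.29 cm

Both emerge at v = E/B₁ = 2.28×10^5 m/s.
r = mv/(qB₂), so r₁ = 0.0164 m and r₂ = 0.0329 m, giving Δr = 0.0164 m.
After a semicircle each ion lands a diameter 2r from the entry slit, so the separation is 2Δr = 0.0329 m.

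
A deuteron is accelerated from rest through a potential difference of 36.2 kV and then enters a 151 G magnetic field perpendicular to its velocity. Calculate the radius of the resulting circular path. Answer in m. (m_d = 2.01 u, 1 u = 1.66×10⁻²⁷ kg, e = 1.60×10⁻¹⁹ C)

The kinetic energy gained is K = qV = (1×1.60×10^-19)(3.62×10^4) = 5.79×10^-15 J.
v = √(2K/m) = 1.86×10^6 m/s.
r = mv/(qB) = (3.34×10^-27)(1.86×10^6) / [(1×1.60×10^-19)(0.0151)] = 2.57 m.

r ≈ 2.57 m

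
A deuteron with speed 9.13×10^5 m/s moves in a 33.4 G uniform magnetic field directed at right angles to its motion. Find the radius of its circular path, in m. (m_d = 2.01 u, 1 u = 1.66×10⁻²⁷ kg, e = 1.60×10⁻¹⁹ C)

r ≈ 5.70 m

The magnetic force provides the centripetal force: qvB = mv²/r, so r = mv/(qB).
r = (3.34×10^-27 kg)(9.13×10^5 m/s) / [(1×1.60×10^-19 C)(3.34×10^-3 T)] = 5.70 m.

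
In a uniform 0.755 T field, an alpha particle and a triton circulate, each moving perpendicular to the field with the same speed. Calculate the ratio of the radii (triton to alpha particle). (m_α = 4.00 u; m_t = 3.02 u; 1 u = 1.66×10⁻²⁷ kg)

ratio ≈ 1.51

r = mv/(qB) ⇒ at equal v, r ∝ m/q.
r_{triton}/r_{alpha particle} = 1.51.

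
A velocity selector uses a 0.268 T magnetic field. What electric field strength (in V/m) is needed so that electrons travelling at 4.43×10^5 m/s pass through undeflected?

E ≈ 1.19×10^5 V/m

qE = qvB ⇒ E = vB = (4.43×10^5)(0.268) = 1.19×10^5 V/m.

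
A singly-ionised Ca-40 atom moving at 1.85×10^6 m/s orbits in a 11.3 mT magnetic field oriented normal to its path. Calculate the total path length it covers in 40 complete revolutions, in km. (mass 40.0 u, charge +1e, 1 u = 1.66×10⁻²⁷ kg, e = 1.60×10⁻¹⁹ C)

L ≈ 17.1 km

r = mv/(qB) = 67.9 m, so one revolution covers 2πr = 427 m.
In 40 revolutions: L = 40·2πr = 1.71×10^4 m.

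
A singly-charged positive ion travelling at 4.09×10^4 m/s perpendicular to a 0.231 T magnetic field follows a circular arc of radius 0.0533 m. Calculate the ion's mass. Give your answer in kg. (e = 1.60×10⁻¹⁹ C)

m ≈ 4.82×10^-26 kg

qvB = mv²/r ⇒ m = qBr/v.
m = (1×1.60×10^-19)(0.231)(0.0533) / (4.09×10^4) = 4.82×10^-26 kg.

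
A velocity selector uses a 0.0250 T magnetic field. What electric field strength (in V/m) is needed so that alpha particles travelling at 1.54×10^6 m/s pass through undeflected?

qE = qvB ⇒ E = vB = (1.54×10^6)(0.0250) = 3.85×10^4 V/m.

E ≈ 3.85×10^4 V/m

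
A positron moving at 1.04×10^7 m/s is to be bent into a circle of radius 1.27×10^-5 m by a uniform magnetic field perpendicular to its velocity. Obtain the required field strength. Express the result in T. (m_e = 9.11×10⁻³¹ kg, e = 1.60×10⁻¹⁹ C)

qvB = mv²/r gives B = mv/(qr).
B = (9.11×10^-31)(1.04×10^7) / [(1×1.60×10^-19)(1.27×10^-5)] = 4.66 T.

B ≈ 4.66 T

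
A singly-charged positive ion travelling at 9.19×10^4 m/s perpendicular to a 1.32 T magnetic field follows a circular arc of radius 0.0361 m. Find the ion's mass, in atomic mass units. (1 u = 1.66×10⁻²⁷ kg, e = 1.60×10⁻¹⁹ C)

m ≈ 50.0 u

qvB = mv²/r ⇒ m = qBr/v.
m = (1×1.60×10^-19)(1.32)(0.0361) / (9.19×10^4) = 8.30×10^-26 kg = 50.0 u.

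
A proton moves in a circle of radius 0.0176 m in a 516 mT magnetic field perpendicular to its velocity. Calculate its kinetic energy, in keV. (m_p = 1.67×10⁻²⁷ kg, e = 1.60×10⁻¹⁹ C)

v = qBr/m = (1×1.60×10^-19)(0.516)(0.0176) / (1.67×10^-27) = 8.70×10^5 m/s.
K = ½mv² = 0.5·(1.67×10^-27)·(8.70×10^5)² = 6.32×10^-16 J = 3.95 keV.

K ≈ 3.95 keV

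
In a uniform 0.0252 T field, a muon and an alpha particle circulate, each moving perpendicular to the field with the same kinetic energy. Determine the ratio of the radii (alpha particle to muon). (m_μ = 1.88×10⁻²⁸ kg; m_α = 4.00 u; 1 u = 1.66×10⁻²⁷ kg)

r = √(2mK)/(qB) ⇒ at equal K, r ∝ √m/q.
r_{alpha particle}/r_{muon} = 2.97.

ratio ≈ 2.97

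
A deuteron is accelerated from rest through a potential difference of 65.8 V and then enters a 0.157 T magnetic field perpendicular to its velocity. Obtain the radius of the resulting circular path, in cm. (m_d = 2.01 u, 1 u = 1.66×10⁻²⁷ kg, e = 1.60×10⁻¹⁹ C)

The kinetic energy gained is K = qV = (1×1.60×10^-19)(65.8) = 1.05×10^-17 J.
v = √(2K/m) = 7.94×10^4 m/s.
r = mv/(qB) = (3.34×10^-27)(7.94×10^4) / [(1×1.60×10^-19)(0.157)] = 0.0106 m.

r ≈ 1.06 cm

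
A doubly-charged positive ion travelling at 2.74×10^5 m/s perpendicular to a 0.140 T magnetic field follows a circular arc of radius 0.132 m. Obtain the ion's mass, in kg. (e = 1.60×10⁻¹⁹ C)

qvB = mv²/r ⇒ m = qBr/v.
m = (2×1.60×10^-19)(0.140)(0.132) / (2.74×10^5) = 2.16×10^-26 kg.

m ≈ 2.16×10^-26 kg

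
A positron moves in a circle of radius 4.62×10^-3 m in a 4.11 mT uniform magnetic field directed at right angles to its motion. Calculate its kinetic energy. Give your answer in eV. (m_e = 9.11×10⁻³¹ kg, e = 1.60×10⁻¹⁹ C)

v = qBr/m = (1×1.60×10^-19)(4.11×10^-3)(4.62×10^-3) / (9.11×10^-31) = 3.33×10^6 m/s.
K = ½mv² = 0.5·(9.11×10^-31)·(3.33×10^6)² = 5.07×10^-18 J = 31.7 eV.

K ≈ 31.7 eV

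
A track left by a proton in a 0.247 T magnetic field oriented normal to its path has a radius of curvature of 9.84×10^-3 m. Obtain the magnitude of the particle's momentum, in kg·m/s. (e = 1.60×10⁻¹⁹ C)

p ≈ 3.89×10^-22 kg·m/s

Since qvB = mv²/r, the momentum p = mv = qBr.
p = (1×1.60×10^-19)(0.247)(9.84×10^-3) = 3.89×10^-22 kg·m/s.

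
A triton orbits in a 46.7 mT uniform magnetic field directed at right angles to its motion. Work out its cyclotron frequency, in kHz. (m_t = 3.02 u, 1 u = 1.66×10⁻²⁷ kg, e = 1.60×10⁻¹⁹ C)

f = qB/(2πm) = (1×1.60×10^-19)(0.0467) / [2π(5.01×10^-27)] = 2.37×10^5 Hz.

f ≈ 237 kHz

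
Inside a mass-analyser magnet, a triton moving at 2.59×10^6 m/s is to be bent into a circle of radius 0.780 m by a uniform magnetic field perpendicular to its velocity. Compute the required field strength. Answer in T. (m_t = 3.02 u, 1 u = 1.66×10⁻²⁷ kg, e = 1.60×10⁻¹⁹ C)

B ≈ 0.104 T

qvB = mv²/r gives B = mv/(qr).
B = (5.01×10^-27)(2.59×10^6) / [(1×1.60×10^-19)(0.780)] = 0.104 T.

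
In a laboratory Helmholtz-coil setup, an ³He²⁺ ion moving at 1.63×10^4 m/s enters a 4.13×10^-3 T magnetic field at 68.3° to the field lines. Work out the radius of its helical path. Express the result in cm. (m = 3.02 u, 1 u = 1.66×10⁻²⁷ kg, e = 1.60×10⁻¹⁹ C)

r ≈ 5.74 cm

Only the perpendicular component v⊥ = v sin68.3° = 1.51×10^4 m/s is bent by the field.
r = m v⊥ /(qB) = (5.01×10^-27)(1.51×10^4) / [(2×1.60×10^-19)(4.13×10^-3)] = 0.0574 m.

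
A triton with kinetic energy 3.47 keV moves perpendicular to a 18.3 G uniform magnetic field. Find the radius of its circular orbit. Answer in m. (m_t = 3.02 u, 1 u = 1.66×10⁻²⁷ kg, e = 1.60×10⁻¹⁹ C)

r ≈ 8.06 m

Convert the energy: K = 3.47 keV = 5.55×10^-16 J.
v = √(2K/m) = √(2·5.55×10^-16/5.01×10^-27) = 4.71×10^5 m/s.
r = mv/(qB) = (5.01×10^-27)(4.71×10^5) / [(1×1.60×10^-19)(1.83×10^-3)] = 8.06 m.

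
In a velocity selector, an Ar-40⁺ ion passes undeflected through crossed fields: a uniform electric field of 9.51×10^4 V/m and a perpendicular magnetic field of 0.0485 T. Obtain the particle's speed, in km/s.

For zero net force, qE = qvB, so v = E/B.
v = (9.51×10^4) / (0.0485) = 1.96×10^6 m/s.

v ≈ 1960 km/s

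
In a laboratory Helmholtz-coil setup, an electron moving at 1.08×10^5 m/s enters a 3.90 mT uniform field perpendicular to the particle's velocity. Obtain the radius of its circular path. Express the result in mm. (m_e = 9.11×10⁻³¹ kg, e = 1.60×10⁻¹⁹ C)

r ≈ 0.158 mm

The magnetic force provides the centripetal force: qvB = mv²/r, so r = mv/(qB).
r = (9.11×10^-31 kg)(1.08×10^5 m/s) / [(1×1.60×10^-19 C)(3.90×10^-3 T)] = 1.58×10^-4 m.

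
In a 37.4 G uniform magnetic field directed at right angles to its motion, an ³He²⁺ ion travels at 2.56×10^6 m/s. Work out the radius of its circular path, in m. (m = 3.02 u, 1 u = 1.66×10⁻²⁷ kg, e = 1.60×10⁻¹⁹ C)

The magnetic force provides the centripetal force: qvB = mv²/r, so r = mv/(qB).
r = (5.01×10^-27 kg)(2.56×10^6 m/s) / [(2×1.60×10^-19 C)(3.74×10^-3 T)] = 10.7 m.

r ≈ 10.7 m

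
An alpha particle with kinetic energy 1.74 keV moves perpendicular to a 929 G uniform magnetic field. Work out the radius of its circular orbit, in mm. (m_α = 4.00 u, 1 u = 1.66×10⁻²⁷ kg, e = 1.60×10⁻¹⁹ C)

r ≈ 64.7 mm

Convert the energy: K = 1.74 keV = 2.78×10^-16 J.
v = √(2K/m) = √(2·2.78×10^-16/6.64×10^-27) = 2.90×10^5 m/s.
r = mv/(qB) = (6.64×10^-27)(2.90×10^5) / [(2×1.60×10^-19)(0.0929)] = 0.0647 m.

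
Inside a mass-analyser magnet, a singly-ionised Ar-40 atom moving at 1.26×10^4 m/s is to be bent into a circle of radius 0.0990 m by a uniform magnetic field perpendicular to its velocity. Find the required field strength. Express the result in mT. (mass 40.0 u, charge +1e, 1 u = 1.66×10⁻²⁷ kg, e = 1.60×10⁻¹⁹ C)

B ≈ 52.8 mT

qvB = mv²/r gives B = mv/(qr).
B = (6.64×10^-26)(1.26×10^4) / [(1×1.60×10^-19)(0.0990)] = 0.0528 T.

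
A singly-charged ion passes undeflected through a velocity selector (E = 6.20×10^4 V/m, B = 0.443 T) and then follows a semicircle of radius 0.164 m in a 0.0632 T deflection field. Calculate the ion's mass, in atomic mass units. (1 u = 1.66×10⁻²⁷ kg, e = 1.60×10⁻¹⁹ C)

m ≈ 7.14 u

v = E/B₁ = 1.40×10^5 m/s.
From r = mv/(qB₂), m = qB₂r/v = (1×1.60×10^-19)(0.0632)(0.164) / (1.40×10^5) = 1.18×10^-26 kg.
In atomic mass units: m = 1.18×10^-26 / 1.66×10^-27 = 7.14 u.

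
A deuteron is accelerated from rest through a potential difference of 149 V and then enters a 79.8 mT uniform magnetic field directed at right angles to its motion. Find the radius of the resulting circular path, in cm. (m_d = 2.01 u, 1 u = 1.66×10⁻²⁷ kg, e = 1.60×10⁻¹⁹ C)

The kinetic energy gained is K = qV = (1×1.60×10^-19)(149) = 2.38×10^-17 J.
v = √(2K/m) = 1.20×10^5 m/s.
r = mv/(qB) = (3.34×10^-27)(1.20×10^5) / [(1×1.60×10^-19)(0.0798)] = 0.0312 m.

r ≈ 3.12 cm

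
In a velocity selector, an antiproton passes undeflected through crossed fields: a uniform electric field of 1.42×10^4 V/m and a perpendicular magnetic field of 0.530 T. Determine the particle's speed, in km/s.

For zero net force, qE = qvB, so v = E/B.
v = (1.42×10^4) / (0.530) = 2.68×10^4 m/s.

v ≈ 26.8 km/s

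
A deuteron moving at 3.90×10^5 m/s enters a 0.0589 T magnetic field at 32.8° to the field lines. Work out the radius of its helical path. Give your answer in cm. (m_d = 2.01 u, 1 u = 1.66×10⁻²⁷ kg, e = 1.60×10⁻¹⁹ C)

r ≈ 7.48 cm

Only the perpendicular component v⊥ = v sin32.8° = 2.11×10^5 m/s is bent by the field.
r = m v⊥ /(qB) = (3.34×10^-27)(2.11×10^5) / [(1×1.60×10^-19)(0.0589)] = 0.0748 m.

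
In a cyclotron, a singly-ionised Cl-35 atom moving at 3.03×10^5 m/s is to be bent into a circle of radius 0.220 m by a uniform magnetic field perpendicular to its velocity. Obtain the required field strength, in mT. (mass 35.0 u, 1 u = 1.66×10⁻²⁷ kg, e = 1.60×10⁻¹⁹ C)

B ≈ 500 mT

qvB = mv²/r gives B = mv/(qr).
B = (5.81×10^-26)(3.03×10^5) / [(1×1.60×10^-19)(0.220)] = 0.500 T.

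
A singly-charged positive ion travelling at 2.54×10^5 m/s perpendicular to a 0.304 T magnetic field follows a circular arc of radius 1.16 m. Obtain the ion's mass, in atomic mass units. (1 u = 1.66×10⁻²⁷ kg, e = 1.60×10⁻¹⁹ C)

qvB = mv²/r ⇒ m = qBr/v.
m = (1×1.60×10^-19)(0.304)(1.16) / (2.54×10^5) = 2.22×10^-25 kg = 134 u.

m ≈ 134 u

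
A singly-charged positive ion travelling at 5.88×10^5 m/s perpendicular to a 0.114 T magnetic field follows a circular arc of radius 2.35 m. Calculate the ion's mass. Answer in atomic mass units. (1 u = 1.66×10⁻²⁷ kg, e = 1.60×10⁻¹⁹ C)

qvB = mv²/r ⇒ m = qBr/v.
m = (1×1.60×10^-19)(0.114)(2.35) / (5.88×10^5) = 7.29×10^-26 kg = 43.9 u.

m ≈ 43.9 u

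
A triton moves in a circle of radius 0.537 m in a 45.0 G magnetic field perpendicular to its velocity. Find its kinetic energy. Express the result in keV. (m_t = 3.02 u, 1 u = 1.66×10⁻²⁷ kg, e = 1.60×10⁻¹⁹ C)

v = qBr/m = (1×1.60×10^-19)(4.50×10^-3)(0.537) / (5.01×10^-27) = 7.71×10^4 m/s.
K = ½mv² = 0.5·(5.01×10^-27)·(7.71×10^4)² = 1.49×10^-17 J = 0.0932 keV.

K ≈ 0.0932 keV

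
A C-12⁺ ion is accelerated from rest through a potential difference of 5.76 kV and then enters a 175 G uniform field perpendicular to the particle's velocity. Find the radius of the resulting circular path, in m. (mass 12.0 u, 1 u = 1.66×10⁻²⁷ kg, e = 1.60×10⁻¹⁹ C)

The kinetic energy gained is K = qV = (1×1.60×10^-19)(5760) = 9.22×10^-16 J.
v = √(2K/m) = 3.04×10^5 m/s.
r = mv/(qB) = (1.99×10^-26)(3.04×10^5) / [(1×1.60×10^-19)(0.0175)] = 2.16 m.

r ≈ 2.16 m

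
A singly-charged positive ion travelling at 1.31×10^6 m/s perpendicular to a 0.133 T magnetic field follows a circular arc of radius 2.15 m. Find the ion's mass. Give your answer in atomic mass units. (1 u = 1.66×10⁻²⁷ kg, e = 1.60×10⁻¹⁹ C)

qvB = mv²/r ⇒ m = qBr/v.
m = (1×1.60×10^-19)(0.133)(2.15) / (1.31×10^6) = 3.49×10^-26 kg = 21.0 u.

m ≈ 21.0 u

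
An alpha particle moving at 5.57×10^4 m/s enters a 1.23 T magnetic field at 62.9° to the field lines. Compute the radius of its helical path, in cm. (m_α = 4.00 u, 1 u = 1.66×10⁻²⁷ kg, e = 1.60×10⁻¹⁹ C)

r ≈ 0.0836 cm

Only the perpendicular component v⊥ = v sin62.9° = 4.96×10^4 m/s is bent by the field.
r = m v⊥ /(qB) = (6.64×10^-27)(4.96×10^4) / [(2×1.60×10^-19)(1.23)] = 8.36×10^-4 m.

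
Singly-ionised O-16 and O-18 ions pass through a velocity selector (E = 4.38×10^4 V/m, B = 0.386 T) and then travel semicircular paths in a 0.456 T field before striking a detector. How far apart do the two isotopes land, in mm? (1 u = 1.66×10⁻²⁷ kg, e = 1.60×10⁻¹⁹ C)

Δd ≈ 10.3 mm

Both emerge at v = E/B₁ = 1.13×10^5 m/s.
r = mv/(qB₂), so r₁ = 0.04131 m and r₂ = 0.04647 m, giving Δr = 5.16×10^-3 m.
After a semicircle each ion lands a diameter 2r from the entry slit, so the separation is 2Δr = 0.0103 m.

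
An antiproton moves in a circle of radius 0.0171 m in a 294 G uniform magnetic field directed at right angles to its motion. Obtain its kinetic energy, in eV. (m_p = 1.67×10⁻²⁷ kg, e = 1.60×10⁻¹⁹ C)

K ≈ 12.1 eV

v = qBr/m = (1×1.60×10^-19)(0.0294)(0.0171) / (1.67×10^-27) = 4.82×10^4 m/s.
K = ½mv² = 0.5·(1.67×10^-27)·(4.82×10^4)² = 1.94×10^-18 J = 12.1 eV.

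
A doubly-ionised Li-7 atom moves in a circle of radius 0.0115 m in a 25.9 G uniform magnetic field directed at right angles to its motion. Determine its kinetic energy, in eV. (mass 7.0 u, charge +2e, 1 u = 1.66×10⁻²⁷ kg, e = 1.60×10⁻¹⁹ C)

K ≈ 0.0244 eV

v = qBr/m = (2×1.60×10^-19)(2.59×10^-3)(0.0115) / (1.16×10^-26) = 820 m/s.
K = ½mv² = 0.5·(1.16×10^-26)·(820)² = 3.91×10^-21 J = 0.0244 eV.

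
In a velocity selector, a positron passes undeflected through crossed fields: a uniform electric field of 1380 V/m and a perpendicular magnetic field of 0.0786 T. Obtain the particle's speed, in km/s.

v ≈ 17.6 km/s

For zero net force, qE = qvB, so v = E/B.
v = (1380) / (0.0786) = 1.76×10^4 m/s.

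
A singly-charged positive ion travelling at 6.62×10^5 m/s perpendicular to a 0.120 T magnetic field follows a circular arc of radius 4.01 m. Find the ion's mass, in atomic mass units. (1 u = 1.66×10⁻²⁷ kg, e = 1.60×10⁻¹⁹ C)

m ≈ 70.1 u

qvB = mv²/r ⇒ m = qBr/v.
m = (1×1.60×10^-19)(0.120)(4.01) / (6.62×10^5) = 1.16×10^-25 kg = 70.1 u.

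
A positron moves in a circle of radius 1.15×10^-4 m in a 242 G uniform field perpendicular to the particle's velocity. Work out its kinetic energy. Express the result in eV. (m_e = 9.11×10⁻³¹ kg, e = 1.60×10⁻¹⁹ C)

K ≈ 0.680 eV

v = qBr/m = (1×1.60×10^-19)(0.0242)(1.15×10^-4) / (9.11×10^-31) = 4.89×10^5 m/s.
K = ½mv² = 0.5·(9.11×10^-31)·(4.89×10^5)² = 1.09×10^-19 J = 0.680 eV.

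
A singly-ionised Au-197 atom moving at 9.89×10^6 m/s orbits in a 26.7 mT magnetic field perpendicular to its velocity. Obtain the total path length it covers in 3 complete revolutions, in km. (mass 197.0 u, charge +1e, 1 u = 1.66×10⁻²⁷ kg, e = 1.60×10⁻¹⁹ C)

r = mv/(qB) = 757 m, so one revolution covers 2πr = 4760 m.
In 3 revolutions: L = 3·2πr = 1.43×10^4 m.

L ≈ 14.3 km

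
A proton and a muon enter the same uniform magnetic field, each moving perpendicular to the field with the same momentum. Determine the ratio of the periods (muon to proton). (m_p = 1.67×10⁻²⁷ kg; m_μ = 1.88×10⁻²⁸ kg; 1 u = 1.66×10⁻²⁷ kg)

T = 2πm/(qB) is independent of speed, so T₂/T₁ = (m₂/q₂)/(m₁/q₁).
T_{muon}/T_{proton} = (1.88×10^-28/1e) / (1.67×10^-27/1e) = 0.113.

ratio ≈ 0.113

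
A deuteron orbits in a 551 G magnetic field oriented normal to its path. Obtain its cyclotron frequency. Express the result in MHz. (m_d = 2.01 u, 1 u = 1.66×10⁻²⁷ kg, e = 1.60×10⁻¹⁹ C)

f ≈ 0.421 MHz

f = qB/(2πm) = (1×1.60×10^-19)(0.0551) / [2π(3.34×10^-27)] = 4.21×10^5 Hz.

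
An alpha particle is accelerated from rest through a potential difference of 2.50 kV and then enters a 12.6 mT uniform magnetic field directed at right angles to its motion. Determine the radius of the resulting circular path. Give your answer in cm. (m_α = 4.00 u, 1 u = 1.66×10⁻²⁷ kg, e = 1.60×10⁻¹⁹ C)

r ≈ 80.8 cm

The kinetic energy gained is K = qV = (2×1.60×10^-19)(2500) = 8.00×10^-16 J.
v = √(2K/m) = 4.91×10^5 m/s.
r = mv/(qB) = (6.64×10^-27)(4.91×10^5) / [(2×1.60×10^-19)(0.0126)] = 0.808 m.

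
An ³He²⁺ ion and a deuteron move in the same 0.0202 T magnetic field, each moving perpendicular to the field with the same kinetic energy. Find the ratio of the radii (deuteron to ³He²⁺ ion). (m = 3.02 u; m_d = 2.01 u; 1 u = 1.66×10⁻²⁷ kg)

r = √(2mK)/(qB) ⇒ at equal K, r ∝ √m/q.
r_{deuteron}/r_{³He²⁺ ion} = 1.63.

ratio ≈ 1.63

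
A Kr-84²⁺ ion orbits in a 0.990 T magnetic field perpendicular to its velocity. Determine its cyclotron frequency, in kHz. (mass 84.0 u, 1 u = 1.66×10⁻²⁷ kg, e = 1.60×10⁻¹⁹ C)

f ≈ 362 kHz

f = qB/(2πm) = (2×1.60×10^-19)(0.990) / [2π(1.39×10^-25)] = 3.62×10^5 Hz.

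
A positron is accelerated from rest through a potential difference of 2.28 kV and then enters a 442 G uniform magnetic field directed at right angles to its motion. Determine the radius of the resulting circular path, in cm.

The kinetic energy gained is K = qV = (1×1.60×10^-19)(2280) = 3.65×10^-16 J.
v = √(2K/m) = 2.83×10^7 m/s.
r = mv/(qB) = (9.11×10^-31)(2.83×10^7) / [(1×1.60×10^-19)(0.0442)] = 3.65×10^-3 m.

r ≈ 0.365 cm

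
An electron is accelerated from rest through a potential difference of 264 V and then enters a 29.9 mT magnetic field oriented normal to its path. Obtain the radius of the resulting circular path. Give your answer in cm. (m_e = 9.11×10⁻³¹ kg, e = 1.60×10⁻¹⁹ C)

The kinetic energy gained is K = qV = (1×1.60×10^-19)(264) = 4.22×10^-17 J.
v = √(2K/m) = 9.63×10^6 m/s.
r = mv/(qB) = (9.11×10^-31)(9.63×10^6) / [(1×1.60×10^-19)(0.0299)] = 1.83×10^-3 m.

r ≈ 0.183 cm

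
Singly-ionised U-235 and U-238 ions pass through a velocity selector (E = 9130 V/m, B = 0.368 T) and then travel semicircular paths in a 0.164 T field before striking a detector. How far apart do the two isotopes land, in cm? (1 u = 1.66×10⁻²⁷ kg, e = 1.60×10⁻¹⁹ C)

Both emerge at v = E/B₁ = 2.48×10^4 m/s.
r = mv/(qB₂), so r₁ = 0.36884 m and r₂ = 0.37355 m, giving Δr = 4.71×10^-3 m.
After a semicircle each ion lands a diameter 2r from the entry slit, so the separation is 2Δr = 9.42×10^-3 m.

Δd ≈ 0.942 cm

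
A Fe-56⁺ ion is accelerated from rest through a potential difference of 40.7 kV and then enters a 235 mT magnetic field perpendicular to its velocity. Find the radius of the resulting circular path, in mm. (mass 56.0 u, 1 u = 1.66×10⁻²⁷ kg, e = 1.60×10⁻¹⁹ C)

r ≈ 925 mm

The kinetic energy gained is K = qV = (1×1.60×10^-19)(4.07×10^4) = 6.51×10^-15 J.
v = √(2K/m) = 3.74×10^5 m/s.
r = mv/(qB) = (9.30×10^-26)(3.74×10^5) / [(1×1.60×10^-19)(0.235)] = 0.925 m.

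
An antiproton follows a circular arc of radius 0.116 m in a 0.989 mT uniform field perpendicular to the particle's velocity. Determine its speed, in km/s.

From qvB = mv²/r, v = qBr/m.
v = (1×1.60×10^-19)(9.89×10^-4)(0.116) / (1.67×10^-27) = 1.10×10^4 m/s.

v ≈ 11.0 km/s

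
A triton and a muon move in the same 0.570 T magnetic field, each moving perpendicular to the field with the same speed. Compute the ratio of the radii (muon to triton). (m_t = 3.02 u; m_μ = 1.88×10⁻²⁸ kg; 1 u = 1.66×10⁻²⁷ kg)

ratio ≈ 0.0375

r = mv/(qB) ⇒ at equal v, r ∝ m/q.
r_{muon}/r_{triton} = 0.0375.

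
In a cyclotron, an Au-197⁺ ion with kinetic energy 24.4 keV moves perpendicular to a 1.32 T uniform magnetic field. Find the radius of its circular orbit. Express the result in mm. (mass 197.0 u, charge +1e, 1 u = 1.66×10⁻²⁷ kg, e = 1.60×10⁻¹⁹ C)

Convert the energy: K = 24.4 keV = 3.90×10^-15 J.
v = √(2K/m) = √(2·3.90×10^-15/3.27×10^-25) = 1.55×10^5 m/s.
r = mv/(qB) = (3.27×10^-25)(1.55×10^5) / [(1×1.60×10^-19)(1.32)] = 0.239 m.

r ≈ 239 mm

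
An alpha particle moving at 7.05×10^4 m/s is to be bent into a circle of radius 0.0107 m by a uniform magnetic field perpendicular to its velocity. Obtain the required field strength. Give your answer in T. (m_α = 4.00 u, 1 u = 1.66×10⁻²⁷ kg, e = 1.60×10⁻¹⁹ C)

qvB = mv²/r gives B = mv/(qr).
B = (6.64×10^-27)(7.05×10^4) / [(2×1.60×10^-19)(0.0107)] = 0.137 T.

B ≈ 0.137 T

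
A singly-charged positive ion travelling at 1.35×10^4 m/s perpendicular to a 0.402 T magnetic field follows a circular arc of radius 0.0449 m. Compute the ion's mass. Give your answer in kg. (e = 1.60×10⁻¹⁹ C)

m ≈ 2.14×10^-25 kg

qvB = mv²/r ⇒ m = qBr/v.
m = (1×1.60×10^-19)(0.402)(0.0449) / (1.35×10^4) = 2.14×10^-25 kg.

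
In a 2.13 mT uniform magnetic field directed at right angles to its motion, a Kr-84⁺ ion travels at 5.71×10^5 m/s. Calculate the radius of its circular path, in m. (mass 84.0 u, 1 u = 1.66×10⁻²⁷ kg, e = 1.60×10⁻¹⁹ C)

r ≈ 234 m

The magnetic force provides the centripetal force: qvB = mv²/r, so r = mv/(qB).
r = (1.39×10^-25 kg)(5.71×10^5 m/s) / [(1×1.60×10^-19 C)(2.13×10^-3 T)] = 234 m.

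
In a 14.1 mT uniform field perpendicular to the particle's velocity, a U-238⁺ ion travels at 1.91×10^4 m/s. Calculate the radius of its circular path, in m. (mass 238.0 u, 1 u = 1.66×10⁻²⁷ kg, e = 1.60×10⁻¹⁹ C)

r ≈ 3.34 m

The magnetic force provides the centripetal force: qvB = mv²/r, so r = mv/(qB).
r = (3.95×10^-25 kg)(1.91×10^4 m/s) / [(1×1.60×10^-19 C)(0.0141 T)] = 3.34 m.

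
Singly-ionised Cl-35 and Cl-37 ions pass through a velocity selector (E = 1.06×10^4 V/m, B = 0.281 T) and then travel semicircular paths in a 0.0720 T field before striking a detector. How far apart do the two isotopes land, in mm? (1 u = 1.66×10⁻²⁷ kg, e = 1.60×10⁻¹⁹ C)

Both emerge at v = E/B₁ = 3.77×10^4 m/s.
r = mv/(qB₂), so r₁ = 0.1902 m and r₂ = 0.2011 m, giving Δr = 0.0109 m.
After a semicircle each ion lands a diameter 2r from the entry slit, so the separation is 2Δr = 0.0217 m.

Δd ≈ 21.7 mm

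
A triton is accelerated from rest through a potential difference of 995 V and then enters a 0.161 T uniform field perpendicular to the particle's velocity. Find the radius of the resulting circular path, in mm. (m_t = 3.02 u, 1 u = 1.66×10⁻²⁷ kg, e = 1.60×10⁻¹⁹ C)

r ≈ 49.0 mm

The kinetic energy gained is K = qV = (1×1.60×10^-19)(995) = 1.59×10^-16 J.
v = √(2K/m) = 2.52×10^5 m/s.
r = mv/(qB) = (5.01×10^-27)(2.52×10^5) / [(1×1.60×10^-19)(0.161)] = 0.0490 m.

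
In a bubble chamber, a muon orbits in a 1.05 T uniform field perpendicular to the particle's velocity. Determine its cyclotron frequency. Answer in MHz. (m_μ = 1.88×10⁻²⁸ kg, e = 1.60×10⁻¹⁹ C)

f = qB/(2πm) = (1×1.60×10^-19)(1.05) / [2π(1.88×10^-28)] = 1.42×10^8 Hz.

f ≈ 142 MHz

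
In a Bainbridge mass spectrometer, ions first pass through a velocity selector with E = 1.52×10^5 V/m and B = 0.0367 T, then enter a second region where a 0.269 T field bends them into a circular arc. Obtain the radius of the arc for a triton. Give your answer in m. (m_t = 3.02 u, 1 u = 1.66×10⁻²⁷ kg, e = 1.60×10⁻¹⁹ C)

The selector passes v = E/B = 1.52×10^5/0.0367 = 4.14×10^6 m/s.
In the deflection region, r = mv/(qB₂) = (5.01×10^-27)(4.14×10^6) / [(1×1.60×10^-19)(0.269)] = 0.482 m.

r ≈ 0.482 m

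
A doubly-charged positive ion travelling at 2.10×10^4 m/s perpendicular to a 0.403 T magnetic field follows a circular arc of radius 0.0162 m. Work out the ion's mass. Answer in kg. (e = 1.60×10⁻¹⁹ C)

qvB = mv²/r ⇒ m = qBr/v.
m = (2×1.60×10^-19)(0.403)(0.0162) / (2.10×10^4) = 9.95×10^-26 kg.

m ≈ 9.95×10^-26 kg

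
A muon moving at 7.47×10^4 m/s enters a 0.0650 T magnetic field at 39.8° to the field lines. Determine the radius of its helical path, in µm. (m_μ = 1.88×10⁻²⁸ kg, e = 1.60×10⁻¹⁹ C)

Only the perpendicular component v⊥ = v sin39.8° = 4.78×10^4 m/s is bent by the field.
r = m v⊥ /(qB) = (1.88×10^-28)(4.78×10^4) / [(1×1.60×10^-19)(0.0650)] = 8.64×10^-4 m.

r ≈ 864 µm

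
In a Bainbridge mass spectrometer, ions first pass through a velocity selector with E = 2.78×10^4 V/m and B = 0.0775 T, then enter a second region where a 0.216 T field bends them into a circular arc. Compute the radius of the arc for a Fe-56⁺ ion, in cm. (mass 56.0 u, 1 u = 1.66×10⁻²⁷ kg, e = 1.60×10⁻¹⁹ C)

The selector passes v = E/B = 2.78×10^4/0.0775 = 3.59×10^5 m/s.
In the deflection region, r = mv/(qB₂) = (9.30×10^-26)(3.59×10^5) / [(1×1.60×10^-19)(0.216)] = 0.965 m.

r ≈ 96.5 cm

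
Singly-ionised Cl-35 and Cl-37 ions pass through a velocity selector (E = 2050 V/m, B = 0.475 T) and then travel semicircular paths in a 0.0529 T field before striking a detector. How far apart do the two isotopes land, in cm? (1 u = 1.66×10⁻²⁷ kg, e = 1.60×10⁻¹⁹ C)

Both emerge at v = E/B₁ = 4320 m/s.
r = mv/(qB₂), so r₁ = 0.02963 m and r₂ = 0.03132 m, giving Δr = 1.69×10^-3 m.
After a semicircle each ion lands a diameter 2r from the entry slit, so the separation is 2Δr = 3.39×10^-3 m.

Δd ≈ 0.339 cm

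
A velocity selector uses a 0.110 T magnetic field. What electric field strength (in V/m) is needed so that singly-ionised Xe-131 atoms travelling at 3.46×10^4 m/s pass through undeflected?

E ≈ 3810 V/m

qE = qvB ⇒ E = vB = (3.46×10^4)(0.110) = 3810 V/m.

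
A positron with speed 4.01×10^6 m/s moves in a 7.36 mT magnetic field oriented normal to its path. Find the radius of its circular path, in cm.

The magnetic force provides the centripetal force: qvB = mv²/r, so r = mv/(qB).
r = (9.11×10^-31 kg)(4.01×10^6 m/s) / [(1×1.60×10^-19 C)(7.36×10^-3 T)] = 3.10×10^-3 m.

r ≈ 0.310 cm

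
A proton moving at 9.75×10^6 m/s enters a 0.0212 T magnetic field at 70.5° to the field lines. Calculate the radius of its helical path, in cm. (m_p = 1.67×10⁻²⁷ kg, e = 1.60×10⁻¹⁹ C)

Only the perpendicular component v⊥ = v sin70.5° = 9.19×10^6 m/s is bent by the field.
r = m v⊥ /(qB) = (1.67×10^-27)(9.19×10^6) / [(1×1.60×10^-19)(0.0212)] = 4.52 m.

r ≈ 452 cm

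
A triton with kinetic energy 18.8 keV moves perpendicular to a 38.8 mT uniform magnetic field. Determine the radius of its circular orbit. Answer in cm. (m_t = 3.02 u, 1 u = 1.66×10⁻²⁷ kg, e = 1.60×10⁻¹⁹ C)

Convert the energy: K = 18.8 keV = 3.01×10^-15 J.
v = √(2K/m) = √(2·3.01×10^-15/5.01×10^-27) = 1.10×10^6 m/s.
r = mv/(qB) = (5.01×10^-27)(1.10×10^6) / [(1×1.60×10^-19)(0.0388)] = 0.885 m.

r ≈ 88.5 cm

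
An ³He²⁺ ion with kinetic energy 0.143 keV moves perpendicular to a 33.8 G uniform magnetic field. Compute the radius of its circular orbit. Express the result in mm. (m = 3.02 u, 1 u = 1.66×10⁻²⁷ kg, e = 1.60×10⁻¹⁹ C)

r ≈ 443 mm

Convert the energy: K = 0.143 keV = 2.29×10^-17 J.
v = √(2K/m) = √(2·2.29×10^-17/5.01×10^-27) = 9.55×10^4 m/s.
r = mv/(qB) = (5.01×10^-27)(9.55×10^4) / [(2×1.60×10^-19)(3.38×10^-3)] = 0.443 m.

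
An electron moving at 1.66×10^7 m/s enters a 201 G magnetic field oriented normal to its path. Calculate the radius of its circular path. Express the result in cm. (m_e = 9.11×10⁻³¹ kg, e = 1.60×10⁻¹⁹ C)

The magnetic force provides the centripetal force: qvB = mv²/r, so r = mv/(qB).
r = (9.11×10^-31 kg)(1.66×10^7 m/s) / [(1×1.60×10^-19 C)(0.0201 T)] = 4.70×10^-3 m.

r ≈ 0.470 cm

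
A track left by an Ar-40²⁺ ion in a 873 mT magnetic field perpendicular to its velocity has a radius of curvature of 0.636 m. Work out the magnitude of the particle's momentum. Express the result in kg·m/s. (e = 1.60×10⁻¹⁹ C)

p ≈ 1.78×10^-19 kg·m/s

Since qvB = mv²/r, the momentum p = mv = qBr.
p = (2×1.60×10^-19)(0.873)(0.636) = 1.78×10^-19 kg·m/s.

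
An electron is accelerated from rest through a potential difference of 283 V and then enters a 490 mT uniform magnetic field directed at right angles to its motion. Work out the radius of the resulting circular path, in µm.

The kinetic energy gained is K = qV = (1×1.60×10^-19)(283) = 4.53×10^-17 J.
v = √(2K/m) = 9.97×10^6 m/s.
r = mv/(qB) = (9.11×10^-31)(9.97×10^6) / [(1×1.60×10^-19)(0.490)] = 1.16×10^-4 m.

r ≈ 116 µm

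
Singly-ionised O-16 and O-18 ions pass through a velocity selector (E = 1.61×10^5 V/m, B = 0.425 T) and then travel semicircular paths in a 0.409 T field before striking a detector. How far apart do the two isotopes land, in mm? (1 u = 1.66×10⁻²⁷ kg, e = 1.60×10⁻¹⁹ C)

Both emerge at v = E/B₁ = 3.79×10^5 m/s.
r = mv/(qB₂), so r₁ = 0.1538 m and r₂ = 0.1730 m, giving Δr = 0.0192 m.
After a semicircle each ion lands a diameter 2r from the entry slit, so the separation is 2Δr = 0.0384 m.

Δd ≈ 38.4 mm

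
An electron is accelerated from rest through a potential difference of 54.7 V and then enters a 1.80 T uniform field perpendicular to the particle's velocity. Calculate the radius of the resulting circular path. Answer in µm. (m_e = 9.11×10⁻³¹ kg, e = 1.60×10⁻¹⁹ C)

The kinetic energy gained is K = qV = (1×1.60×10^-19)(54.7) = 8.75×10^-18 J.
v = √(2K/m) = 4.38×10^6 m/s.
r = mv/(qB) = (9.11×10^-31)(4.38×10^6) / [(1×1.60×10^-19)(1.80)] = 1.39×10^-5 m.

r ≈ 13.9 µm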